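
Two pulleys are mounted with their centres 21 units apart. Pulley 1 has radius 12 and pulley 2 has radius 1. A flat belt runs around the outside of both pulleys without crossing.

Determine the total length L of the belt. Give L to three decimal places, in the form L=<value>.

open belt: β = asin((r2−r1)/C) = asin(-11/21) = -31.5881°
wrap1 = π − 2β = 243.1763°
wrap2 = π + 2β = 116.8237°
tangent length = C·cosβ = 17.8885
L = r1·wrap1 + r2·wrap2 + 2·C·cosβ = 12·4.2442 + 1·2.0390 + 2·17.8885 = 88.7468

L=88.747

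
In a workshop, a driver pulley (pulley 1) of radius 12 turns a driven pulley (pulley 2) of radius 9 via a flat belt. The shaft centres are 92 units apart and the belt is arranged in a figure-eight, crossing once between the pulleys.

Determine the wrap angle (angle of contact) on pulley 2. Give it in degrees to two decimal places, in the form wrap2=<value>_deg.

wrap2=206.39_deg

crossed belt: β = asin((r1+r2)/C) = asin(21/92) = 13.1947°
wrap1 = wrap2 = π + 2β = 206.3894°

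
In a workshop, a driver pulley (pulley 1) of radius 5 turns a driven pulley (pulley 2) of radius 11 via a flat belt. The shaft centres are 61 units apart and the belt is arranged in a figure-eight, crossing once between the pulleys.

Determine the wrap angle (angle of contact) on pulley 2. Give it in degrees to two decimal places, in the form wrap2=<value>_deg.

wrap2=210.41_deg

crossed belt: β = asin((r1+r2)/C) = asin(16/61) = 15.2063°
wrap1 = wrap2 = π + 2β = 210.4126°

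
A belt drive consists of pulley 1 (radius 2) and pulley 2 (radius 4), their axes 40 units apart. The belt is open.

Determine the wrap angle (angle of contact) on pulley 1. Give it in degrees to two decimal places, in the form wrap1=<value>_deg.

open belt: β = asin((r2−r1)/C) = asin(2/40) = 2.8660°
wrap1 = π − 2β = 174.2680°
wrap2 = π + 2β = 185.7320°

wrap1=174.27_deg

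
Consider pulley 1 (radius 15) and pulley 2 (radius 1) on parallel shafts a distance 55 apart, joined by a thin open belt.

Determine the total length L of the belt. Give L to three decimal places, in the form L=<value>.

L=163.849

open belt: β = asin((r2−r1)/C) = asin(-14/55) = -14.7467°
wrap1 = π − 2β = 209.4933°
wrap2 = π + 2β = 150.5067°
tangent length = C·cosβ = 53.1883
L = r1·wrap1 + r2·wrap2 + 2·C·cosβ = 15·3.6563 + 1·2.6268 + 2·53.1883 = 163.8487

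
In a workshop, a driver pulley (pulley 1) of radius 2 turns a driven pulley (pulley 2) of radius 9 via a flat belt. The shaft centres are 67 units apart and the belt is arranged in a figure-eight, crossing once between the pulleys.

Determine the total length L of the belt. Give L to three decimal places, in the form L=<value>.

L=170.368

crossed belt: β = asin((r1+r2)/C) = asin(11/67) = 9.4496°
wrap1 = wrap2 = π + 2β = 198.8991°
tangent length = C·cosβ = 66.0908
L = (r1+r2)·wrap + 2·C·cosβ = 11·3.4714 + 2·66.0908 = 170.3676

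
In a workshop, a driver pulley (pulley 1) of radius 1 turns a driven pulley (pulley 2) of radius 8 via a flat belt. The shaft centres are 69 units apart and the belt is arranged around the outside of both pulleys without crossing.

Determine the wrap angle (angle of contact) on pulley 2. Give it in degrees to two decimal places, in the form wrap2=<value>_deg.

wrap2=191.65_deg

open belt: β = asin((r2−r1)/C) = asin(7/69) = 5.8226°
wrap1 = π − 2β = 168.3547°
wrap2 = π + 2β = 191.6453°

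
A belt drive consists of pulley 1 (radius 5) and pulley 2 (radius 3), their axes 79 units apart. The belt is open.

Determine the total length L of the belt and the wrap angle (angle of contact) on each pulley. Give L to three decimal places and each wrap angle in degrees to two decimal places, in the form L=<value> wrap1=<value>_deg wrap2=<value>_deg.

L=183.183 wrap1=182.90_deg wrap2=177.10_deg

open belt: β = asin((r2−r1)/C) = asin(-2/79) = -1.4507°
wrap1 = π − 2β = 182.9014°
wrap2 = π + 2β = 177.0986°
tangent length = C·cosβ = 78.9747
L = r1·wrap1 + r2·wrap2 + 2·C·cosβ = 5·3.1922 + 3·3.0910 + 2·78.9747 = 183.1834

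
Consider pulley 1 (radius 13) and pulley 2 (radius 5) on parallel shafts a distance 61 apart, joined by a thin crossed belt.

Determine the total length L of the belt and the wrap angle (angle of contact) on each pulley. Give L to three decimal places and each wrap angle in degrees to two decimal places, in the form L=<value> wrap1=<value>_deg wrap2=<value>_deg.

L=183.900 wrap1=214.32_deg wrap2=214.32_deg

crossed belt: β = asin((r1+r2)/C) = asin(18/61) = 17.1625°
wrap1 = wrap2 = π + 2β = 214.3249°
tangent length = C·cosβ = 58.2838
L = (r1+r2)·wrap + 2·C·cosβ = 18·3.7407 + 2·58.2838 = 183.8997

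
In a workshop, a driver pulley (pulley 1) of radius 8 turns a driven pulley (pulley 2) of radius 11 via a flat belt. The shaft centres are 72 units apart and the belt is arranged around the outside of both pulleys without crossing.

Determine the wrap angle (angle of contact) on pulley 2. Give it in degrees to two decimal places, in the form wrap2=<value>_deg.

open belt: β = asin((r2−r1)/C) = asin(3/72) = 2.3880°
wrap1 = π − 2β = 175.2240°
wrap2 = π + 2β = 184.7760°

wrap2=184.78_deg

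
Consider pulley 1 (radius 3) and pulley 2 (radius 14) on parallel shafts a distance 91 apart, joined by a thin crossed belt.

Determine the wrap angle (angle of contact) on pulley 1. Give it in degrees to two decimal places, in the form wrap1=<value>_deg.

crossed belt: β = asin((r1+r2)/C) = asin(17/91) = 10.7669°
wrap1 = wrap2 = π + 2β = 201.5337°

wrap1=201.53_deg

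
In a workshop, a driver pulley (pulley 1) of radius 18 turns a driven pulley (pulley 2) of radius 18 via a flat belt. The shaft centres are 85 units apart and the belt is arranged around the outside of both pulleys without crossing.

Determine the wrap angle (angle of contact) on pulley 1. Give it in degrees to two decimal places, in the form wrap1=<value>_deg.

wrap1=180.00_deg

open belt: β = asin((r2−r1)/C) = asin(0/85) = 0.0000°
wrap1 = π − 2β = 180.0000°
wrap2 = π + 2β = 180.0000°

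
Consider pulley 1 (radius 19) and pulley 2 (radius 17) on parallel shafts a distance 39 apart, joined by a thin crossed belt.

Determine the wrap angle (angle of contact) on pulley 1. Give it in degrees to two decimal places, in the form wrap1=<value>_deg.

wrap1=314.76_deg

crossed belt: β = asin((r1+r2)/C) = asin(36/39) = 67.3801°
wrap1 = wrap2 = π + 2β = 314.7603°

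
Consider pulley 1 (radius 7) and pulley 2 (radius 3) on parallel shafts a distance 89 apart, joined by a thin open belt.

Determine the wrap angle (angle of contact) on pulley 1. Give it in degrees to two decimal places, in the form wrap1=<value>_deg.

open belt: β = asin((r2−r1)/C) = asin(-4/89) = -2.5760°
wrap1 = π − 2β = 185.1519°
wrap2 = π + 2β = 174.8481°

wrap1=185.15_deg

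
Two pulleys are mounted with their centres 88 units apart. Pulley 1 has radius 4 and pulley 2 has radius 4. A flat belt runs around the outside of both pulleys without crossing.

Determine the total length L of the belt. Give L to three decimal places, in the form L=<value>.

open belt: β = asin((r2−r1)/C) = asin(0/88) = 0.0000°
wrap1 = π − 2β = 180.0000°
wrap2 = π + 2β = 180.0000°
tangent length = C·cosβ = 88.0000
L = r1·wrap1 + r2·wrap2 + 2·C·cosβ = 4·3.1416 + 4·3.1416 + 2·88.0000 = 201.1327

L=201.133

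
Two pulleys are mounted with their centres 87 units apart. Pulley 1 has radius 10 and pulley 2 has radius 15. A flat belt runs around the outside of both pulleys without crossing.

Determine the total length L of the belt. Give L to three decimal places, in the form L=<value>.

open belt: β = asin((r2−r1)/C) = asin(5/87) = 3.2947°
wrap1 = π − 2β = 173.4106°
wrap2 = π + 2β = 186.5894°
tangent length = C·cosβ = 86.8562
L = r1·wrap1 + r2·wrap2 + 2·C·cosβ = 10·3.0266 + 15·3.2566 + 2·86.8562 = 252.8273

L=252.827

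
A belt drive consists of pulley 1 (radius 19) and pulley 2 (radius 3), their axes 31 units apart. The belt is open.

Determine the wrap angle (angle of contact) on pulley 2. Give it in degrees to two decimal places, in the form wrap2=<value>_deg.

open belt: β = asin((r2−r1)/C) = asin(-16/31) = -31.0730°
wrap1 = π − 2β = 242.1459°
wrap2 = π + 2β = 117.8541°

wrap2=117.85_deg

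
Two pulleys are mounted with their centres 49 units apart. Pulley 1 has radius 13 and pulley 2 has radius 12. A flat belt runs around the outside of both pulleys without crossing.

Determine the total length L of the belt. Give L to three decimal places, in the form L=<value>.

L=176.560

open belt: β = asin((r2−r1)/C) = asin(-1/49) = -1.1694°
wrap1 = π − 2β = 182.3388°
wrap2 = π + 2β = 177.6612°
tangent length = C·cosβ = 48.9898
L = r1·wrap1 + r2·wrap2 + 2·C·cosβ = 13·3.1824 + 12·3.1008 + 2·48.9898 = 176.5602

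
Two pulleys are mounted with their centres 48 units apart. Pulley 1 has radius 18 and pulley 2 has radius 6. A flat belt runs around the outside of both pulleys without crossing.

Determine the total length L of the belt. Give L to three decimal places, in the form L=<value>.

open belt: β = asin((r2−r1)/C) = asin(-12/48) = -14.4775°
wrap1 = π − 2β = 208.9550°
wrap2 = π + 2β = 151.0450°
tangent length = C·cosβ = 46.4758
L = r1·wrap1 + r2·wrap2 + 2·C·cosβ = 18·3.6470 + 6·2.6362 + 2·46.4758 = 174.4142

L=174.414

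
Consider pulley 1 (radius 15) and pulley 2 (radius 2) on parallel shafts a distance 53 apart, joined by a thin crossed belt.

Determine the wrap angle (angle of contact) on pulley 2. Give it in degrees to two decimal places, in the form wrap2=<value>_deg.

wrap2=217.42_deg

crossed belt: β = asin((r1+r2)/C) = asin(17/53) = 18.7086°
wrap1 = wrap2 = π + 2β = 217.4171°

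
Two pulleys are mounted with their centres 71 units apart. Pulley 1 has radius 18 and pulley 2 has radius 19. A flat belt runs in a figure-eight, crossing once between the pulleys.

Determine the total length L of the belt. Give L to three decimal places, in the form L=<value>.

crossed belt: β = asin((r1+r2)/C) = asin(37/71) = 31.4079°
wrap1 = wrap2 = π + 2β = 242.8157°
tangent length = C·cosβ = 60.5970
L = (r1+r2)·wrap + 2·C·cosβ = 37·4.2379 + 2·60.5970 = 277.9976

L=277.998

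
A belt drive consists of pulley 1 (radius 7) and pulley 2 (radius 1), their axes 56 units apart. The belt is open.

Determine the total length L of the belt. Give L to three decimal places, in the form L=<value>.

L=137.776

open belt: β = asin((r2−r1)/C) = asin(-6/56) = -6.1506°
wrap1 = π − 2β = 192.3013°
wrap2 = π + 2β = 167.6987°
tangent length = C·cosβ = 55.6776
L = r1·wrap1 + r2·wrap2 + 2·C·cosβ = 7·3.3563 + 1·2.9269 + 2·55.6776 = 137.7762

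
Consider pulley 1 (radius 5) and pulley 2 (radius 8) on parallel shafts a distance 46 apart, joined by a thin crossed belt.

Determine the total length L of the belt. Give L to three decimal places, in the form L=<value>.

crossed belt: β = asin((r1+r2)/C) = asin(13/46) = 16.4160°
wrap1 = wrap2 = π + 2β = 212.8319°
tangent length = C·cosβ = 44.1248
L = (r1+r2)·wrap + 2·C·cosβ = 13·3.7146 + 2·44.1248 = 136.5397

L=136.540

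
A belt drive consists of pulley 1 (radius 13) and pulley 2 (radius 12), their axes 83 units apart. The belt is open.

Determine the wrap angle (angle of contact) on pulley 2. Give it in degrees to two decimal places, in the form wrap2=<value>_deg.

wrap2=178.62_deg

open belt: β = asin((r2−r1)/C) = asin(-1/83) = -0.6903°
wrap1 = π − 2β = 181.3807°
wrap2 = π + 2β = 178.6193°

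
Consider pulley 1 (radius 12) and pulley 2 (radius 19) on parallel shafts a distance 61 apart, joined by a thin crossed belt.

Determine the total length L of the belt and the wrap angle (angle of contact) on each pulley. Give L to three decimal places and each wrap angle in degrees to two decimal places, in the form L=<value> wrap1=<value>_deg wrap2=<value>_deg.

L=235.512 wrap1=241.09_deg wrap2=241.09_deg

crossed belt: β = asin((r1+r2)/C) = asin(31/61) = 30.5438°
wrap1 = wrap2 = π + 2β = 241.0876°
tangent length = C·cosβ = 52.5357
L = (r1+r2)·wrap + 2·C·cosβ = 31·4.2078 + 2·52.5357 = 235.5123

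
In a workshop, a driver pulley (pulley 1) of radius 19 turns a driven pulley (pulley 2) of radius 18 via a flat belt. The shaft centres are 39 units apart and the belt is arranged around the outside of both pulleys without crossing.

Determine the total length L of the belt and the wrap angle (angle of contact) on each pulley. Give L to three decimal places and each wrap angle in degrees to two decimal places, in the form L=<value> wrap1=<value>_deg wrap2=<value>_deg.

L=194.265 wrap1=182.94_deg wrap2=177.06_deg

open belt: β = asin((r2−r1)/C) = asin(-1/39) = -1.4693°
wrap1 = π − 2β = 182.9386°
wrap2 = π + 2β = 177.0614°
tangent length = C·cosβ = 38.9872
L = r1·wrap1 + r2·wrap2 + 2·C·cosβ = 19·3.1929 + 18·3.0903 + 2·38.9872 = 194.2646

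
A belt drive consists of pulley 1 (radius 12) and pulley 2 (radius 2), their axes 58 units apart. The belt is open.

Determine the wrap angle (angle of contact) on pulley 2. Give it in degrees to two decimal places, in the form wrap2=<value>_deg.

open belt: β = asin((r2−r1)/C) = asin(-10/58) = -9.9282°
wrap1 = π − 2β = 199.8564°
wrap2 = π + 2β = 160.1436°

wrap2=160.14_deg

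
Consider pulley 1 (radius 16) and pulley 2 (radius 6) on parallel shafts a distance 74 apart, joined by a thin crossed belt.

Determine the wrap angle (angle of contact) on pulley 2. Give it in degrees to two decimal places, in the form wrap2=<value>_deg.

wrap2=214.59_deg

crossed belt: β = asin((r1+r2)/C) = asin(22/74) = 17.2953°
wrap1 = wrap2 = π + 2β = 214.5907°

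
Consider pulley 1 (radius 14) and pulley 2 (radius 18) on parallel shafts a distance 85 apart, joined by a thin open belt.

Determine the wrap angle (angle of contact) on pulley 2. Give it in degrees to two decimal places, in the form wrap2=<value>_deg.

open belt: β = asin((r2−r1)/C) = asin(4/85) = 2.6973°
wrap1 = π − 2β = 174.6055°
wrap2 = π + 2β = 185.3945°

wrap2=185.39_deg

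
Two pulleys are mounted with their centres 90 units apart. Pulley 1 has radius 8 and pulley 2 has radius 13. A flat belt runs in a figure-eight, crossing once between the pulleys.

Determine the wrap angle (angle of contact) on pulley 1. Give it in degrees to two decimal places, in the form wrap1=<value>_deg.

crossed belt: β = asin((r1+r2)/C) = asin(21/90) = 13.4934°
wrap1 = wrap2 = π + 2β = 206.9868°

wrap1=206.99_deg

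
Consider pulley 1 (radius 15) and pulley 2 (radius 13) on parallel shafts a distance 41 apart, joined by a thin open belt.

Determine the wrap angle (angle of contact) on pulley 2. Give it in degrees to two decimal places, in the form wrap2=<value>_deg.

wrap2=174.41_deg

open belt: β = asin((r2−r1)/C) = asin(-2/41) = -2.7960°
wrap1 = π − 2β = 185.5921°
wrap2 = π + 2β = 174.4079°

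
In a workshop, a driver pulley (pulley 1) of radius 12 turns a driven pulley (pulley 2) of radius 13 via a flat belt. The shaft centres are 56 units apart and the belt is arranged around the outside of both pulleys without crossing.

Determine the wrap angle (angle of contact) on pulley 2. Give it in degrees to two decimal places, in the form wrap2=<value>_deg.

open belt: β = asin((r2−r1)/C) = asin(1/56) = 1.0232°
wrap1 = π − 2β = 177.9536°
wrap2 = π + 2β = 182.0464°

wrap2=182.05_deg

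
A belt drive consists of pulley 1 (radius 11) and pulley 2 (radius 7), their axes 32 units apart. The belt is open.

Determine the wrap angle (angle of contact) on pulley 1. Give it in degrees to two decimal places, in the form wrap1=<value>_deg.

wrap1=194.36_deg

open belt: β = asin((r2−r1)/C) = asin(-4/32) = -7.1808°
wrap1 = π − 2β = 194.3615°
wrap2 = π + 2β = 165.6385°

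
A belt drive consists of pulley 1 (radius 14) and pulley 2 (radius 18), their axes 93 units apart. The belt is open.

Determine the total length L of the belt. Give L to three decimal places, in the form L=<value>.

open belt: β = asin((r2−r1)/C) = asin(4/93) = 2.4651°
wrap1 = π − 2β = 175.0698°
wrap2 = π + 2β = 184.9302°
tangent length = C·cosβ = 92.9139
L = r1·wrap1 + r2·wrap2 + 2·C·cosβ = 14·3.0555 + 18·3.2276 + 2·92.9139 = 286.7030

L=286.703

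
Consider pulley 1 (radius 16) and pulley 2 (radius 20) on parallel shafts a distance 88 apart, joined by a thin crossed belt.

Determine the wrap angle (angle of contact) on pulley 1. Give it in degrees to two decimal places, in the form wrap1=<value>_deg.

crossed belt: β = asin((r1+r2)/C) = asin(36/88) = 24.1477°
wrap1 = wrap2 = π + 2β = 228.2955°

wrap1=228.30_deg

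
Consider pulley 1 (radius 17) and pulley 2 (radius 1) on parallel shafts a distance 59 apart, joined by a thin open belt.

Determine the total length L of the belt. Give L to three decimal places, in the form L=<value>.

open belt: β = asin((r2−r1)/C) = asin(-16/59) = -15.7349°
wrap1 = π − 2β = 211.4698°
wrap2 = π + 2β = 148.5302°
tangent length = C·cosβ = 56.7891
L = r1·wrap1 + r2·wrap2 + 2·C·cosβ = 17·3.6908 + 1·2.5923 + 2·56.7891 = 178.9148

L=178.915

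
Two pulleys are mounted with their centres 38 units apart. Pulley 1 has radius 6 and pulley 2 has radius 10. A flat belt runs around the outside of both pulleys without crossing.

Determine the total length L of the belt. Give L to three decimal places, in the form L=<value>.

open belt: β = asin((r2−r1)/C) = asin(4/38) = 6.0423°
wrap1 = π − 2β = 167.9153°
wrap2 = π + 2β = 192.0847°
tangent length = C·cosβ = 37.7889
L = r1·wrap1 + r2·wrap2 + 2·C·cosβ = 6·2.9307 + 10·3.3525 + 2·37.7889 = 126.6869

L=126.687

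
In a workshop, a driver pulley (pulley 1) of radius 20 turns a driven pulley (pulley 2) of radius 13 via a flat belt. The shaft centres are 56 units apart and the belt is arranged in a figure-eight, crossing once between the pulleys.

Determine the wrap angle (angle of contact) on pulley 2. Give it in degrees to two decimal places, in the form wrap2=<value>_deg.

crossed belt: β = asin((r1+r2)/C) = asin(33/56) = 36.1063°
wrap1 = wrap2 = π + 2β = 252.2127°

wrap2=252.21_deg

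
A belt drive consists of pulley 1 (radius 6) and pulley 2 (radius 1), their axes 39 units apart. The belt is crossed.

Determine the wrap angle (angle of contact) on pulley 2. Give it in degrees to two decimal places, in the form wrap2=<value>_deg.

wrap2=200.68_deg

crossed belt: β = asin((r1+r2)/C) = asin(7/39) = 10.3399°
wrap1 = wrap2 = π + 2β = 200.6798°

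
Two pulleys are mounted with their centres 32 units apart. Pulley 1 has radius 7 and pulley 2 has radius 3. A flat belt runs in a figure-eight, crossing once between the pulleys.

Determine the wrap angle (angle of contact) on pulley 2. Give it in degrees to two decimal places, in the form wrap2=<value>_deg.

wrap2=216.42_deg

crossed belt: β = asin((r1+r2)/C) = asin(10/32) = 18.2100°
wrap1 = wrap2 = π + 2β = 216.4199°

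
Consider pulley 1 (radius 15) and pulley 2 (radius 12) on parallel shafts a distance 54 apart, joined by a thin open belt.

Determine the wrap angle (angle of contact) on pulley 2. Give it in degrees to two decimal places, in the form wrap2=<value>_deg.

wrap2=173.63_deg

open belt: β = asin((r2−r1)/C) = asin(-3/54) = -3.1847°
wrap1 = π − 2β = 186.3695°
wrap2 = π + 2β = 173.6305°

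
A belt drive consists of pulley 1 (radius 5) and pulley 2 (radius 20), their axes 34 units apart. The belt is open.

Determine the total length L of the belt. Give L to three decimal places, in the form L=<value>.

open belt: β = asin((r2−r1)/C) = asin(15/34) = 26.1790°
wrap1 = π − 2β = 127.6421°
wrap2 = π + 2β = 232.3579°
tangent length = C·cosβ = 30.5123
L = r1·wrap1 + r2·wrap2 + 2·C·cosβ = 5·2.2278 + 20·4.0554 + 2·30.5123 = 153.2717

L=153.272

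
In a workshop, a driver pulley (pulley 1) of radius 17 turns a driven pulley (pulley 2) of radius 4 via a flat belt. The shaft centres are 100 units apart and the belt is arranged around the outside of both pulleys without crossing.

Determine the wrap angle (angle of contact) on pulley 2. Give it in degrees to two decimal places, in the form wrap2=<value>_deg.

open belt: β = asin((r2−r1)/C) = asin(-13/100) = -7.4696°
wrap1 = π − 2β = 194.9392°
wrap2 = π + 2β = 165.0608°

wrap2=165.06_deg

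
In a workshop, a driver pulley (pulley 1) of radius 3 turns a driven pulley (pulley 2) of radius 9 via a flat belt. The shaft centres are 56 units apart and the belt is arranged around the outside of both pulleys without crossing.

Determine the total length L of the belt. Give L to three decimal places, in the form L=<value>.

L=150.343

open belt: β = asin((r2−r1)/C) = asin(6/56) = 6.1506°
wrap1 = π − 2β = 167.6987°
wrap2 = π + 2β = 192.3013°
tangent length = C·cosβ = 55.6776
L = r1·wrap1 + r2·wrap2 + 2·C·cosβ = 3·2.9269 + 9·3.3563 + 2·55.6776 = 150.3426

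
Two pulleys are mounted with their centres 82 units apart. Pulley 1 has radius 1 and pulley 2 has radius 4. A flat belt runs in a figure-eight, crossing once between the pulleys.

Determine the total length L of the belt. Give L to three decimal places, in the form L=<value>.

crossed belt: β = asin((r1+r2)/C) = asin(5/82) = 3.4958°
wrap1 = wrap2 = π + 2β = 186.9916°
tangent length = C·cosβ = 81.8474
L = (r1+r2)·wrap + 2·C·cosβ = 5·3.2636 + 2·81.8474 = 180.0129

L=180.013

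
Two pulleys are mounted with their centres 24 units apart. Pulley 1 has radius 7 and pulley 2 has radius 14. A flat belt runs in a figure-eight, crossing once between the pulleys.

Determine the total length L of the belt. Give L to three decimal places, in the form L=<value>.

L=133.960

crossed belt: β = asin((r1+r2)/C) = asin(21/24) = 61.0450°
wrap1 = wrap2 = π + 2β = 302.0900°
tangent length = C·cosβ = 11.6190
L = (r1+r2)·wrap + 2·C·cosβ = 21·5.2725 + 2·11.6190 = 133.9597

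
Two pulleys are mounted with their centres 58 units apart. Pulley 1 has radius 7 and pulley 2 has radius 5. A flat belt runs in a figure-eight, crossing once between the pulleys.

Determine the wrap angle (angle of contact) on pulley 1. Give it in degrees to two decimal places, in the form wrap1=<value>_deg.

crossed belt: β = asin((r1+r2)/C) = asin(12/58) = 11.9405°
wrap1 = wrap2 = π + 2β = 203.8811°

wrap1=203.88_deg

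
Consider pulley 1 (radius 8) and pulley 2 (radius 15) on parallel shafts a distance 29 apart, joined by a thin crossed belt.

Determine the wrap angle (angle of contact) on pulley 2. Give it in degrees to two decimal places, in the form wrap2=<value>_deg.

crossed belt: β = asin((r1+r2)/C) = asin(23/29) = 52.4765°
wrap1 = wrap2 = π + 2β = 284.9530°

wrap2=284.95_deg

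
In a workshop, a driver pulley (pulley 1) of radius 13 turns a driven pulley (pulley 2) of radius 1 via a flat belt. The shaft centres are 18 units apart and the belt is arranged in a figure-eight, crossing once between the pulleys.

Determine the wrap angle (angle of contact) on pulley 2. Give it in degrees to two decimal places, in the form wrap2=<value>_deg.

wrap2=282.12_deg

crossed belt: β = asin((r1+r2)/C) = asin(14/18) = 51.0576°
wrap1 = wrap2 = π + 2β = 282.1151°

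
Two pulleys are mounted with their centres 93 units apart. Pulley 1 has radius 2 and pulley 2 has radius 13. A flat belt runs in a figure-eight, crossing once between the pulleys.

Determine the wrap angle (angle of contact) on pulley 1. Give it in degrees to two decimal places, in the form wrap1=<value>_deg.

crossed belt: β = asin((r1+r2)/C) = asin(15/93) = 9.2818°
wrap1 = wrap2 = π + 2β = 198.5636°

wrap1=198.56_deg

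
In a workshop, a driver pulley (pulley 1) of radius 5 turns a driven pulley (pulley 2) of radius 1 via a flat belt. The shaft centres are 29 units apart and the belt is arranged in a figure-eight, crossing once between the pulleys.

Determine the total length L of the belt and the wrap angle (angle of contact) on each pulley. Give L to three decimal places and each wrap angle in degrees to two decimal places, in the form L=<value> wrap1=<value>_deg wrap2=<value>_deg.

L=78.095 wrap1=203.88_deg wrap2=203.88_deg

crossed belt: β = asin((r1+r2)/C) = asin(6/29) = 11.9405°
wrap1 = wrap2 = π + 2β = 203.8811°
tangent length = C·cosβ = 28.3725
L = (r1+r2)·wrap + 2·C·cosβ = 6·3.5584 + 2·28.3725 = 78.0954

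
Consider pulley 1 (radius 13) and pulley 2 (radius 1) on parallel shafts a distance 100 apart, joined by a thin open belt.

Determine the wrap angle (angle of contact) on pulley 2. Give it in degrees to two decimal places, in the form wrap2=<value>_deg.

wrap2=166.22_deg

open belt: β = asin((r2−r1)/C) = asin(-12/100) = -6.8921°
wrap1 = π − 2β = 193.7842°
wrap2 = π + 2β = 166.2158°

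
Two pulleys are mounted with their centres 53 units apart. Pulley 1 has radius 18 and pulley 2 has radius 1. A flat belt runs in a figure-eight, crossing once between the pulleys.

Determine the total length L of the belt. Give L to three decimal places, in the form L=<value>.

L=172.578

crossed belt: β = asin((r1+r2)/C) = asin(19/53) = 21.0075°
wrap1 = wrap2 = π + 2β = 222.0151°
tangent length = C·cosβ = 49.4773
L = (r1+r2)·wrap + 2·C·cosβ = 19·3.8749 + 2·49.4773 = 172.5775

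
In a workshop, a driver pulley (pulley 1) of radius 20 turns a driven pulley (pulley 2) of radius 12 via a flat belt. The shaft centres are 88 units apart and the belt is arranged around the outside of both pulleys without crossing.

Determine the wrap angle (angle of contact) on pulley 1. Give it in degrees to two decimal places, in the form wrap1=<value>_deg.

open belt: β = asin((r2−r1)/C) = asin(-8/88) = -5.2159°
wrap1 = π − 2β = 190.4318°
wrap2 = π + 2β = 169.5682°

wrap1=190.43_deg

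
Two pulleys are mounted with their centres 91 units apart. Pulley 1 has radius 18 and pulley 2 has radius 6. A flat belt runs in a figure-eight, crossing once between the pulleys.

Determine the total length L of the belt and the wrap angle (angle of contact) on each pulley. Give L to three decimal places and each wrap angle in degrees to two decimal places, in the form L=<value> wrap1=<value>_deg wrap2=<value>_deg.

crossed belt: β = asin((r1+r2)/C) = asin(24/91) = 15.2919°
wrap1 = wrap2 = π + 2β = 210.5837°
tangent length = C·cosβ = 87.7781
L = (r1+r2)·wrap + 2·C·cosβ = 24·3.6754 + 2·87.7781 = 263.7654

L=263.765 wrap1=210.58_deg wrap2=210.58_deg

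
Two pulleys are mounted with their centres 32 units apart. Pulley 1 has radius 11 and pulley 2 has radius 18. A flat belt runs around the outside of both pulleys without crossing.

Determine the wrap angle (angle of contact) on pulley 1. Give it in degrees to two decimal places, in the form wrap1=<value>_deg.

wrap1=154.73_deg

open belt: β = asin((r2−r1)/C) = asin(7/32) = 12.6356°
wrap1 = π − 2β = 154.7287°
wrap2 = π + 2β = 205.2713°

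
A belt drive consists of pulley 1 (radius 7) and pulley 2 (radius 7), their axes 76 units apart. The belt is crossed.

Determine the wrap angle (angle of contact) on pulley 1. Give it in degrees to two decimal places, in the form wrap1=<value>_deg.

wrap1=201.23_deg

crossed belt: β = asin((r1+r2)/C) = asin(14/76) = 10.6151°
wrap1 = wrap2 = π + 2β = 201.2302°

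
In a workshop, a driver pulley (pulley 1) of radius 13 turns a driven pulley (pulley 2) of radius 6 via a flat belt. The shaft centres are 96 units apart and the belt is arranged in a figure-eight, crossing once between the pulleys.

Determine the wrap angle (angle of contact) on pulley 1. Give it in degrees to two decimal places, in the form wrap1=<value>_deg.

crossed belt: β = asin((r1+r2)/C) = asin(19/96) = 11.4152°
wrap1 = wrap2 = π + 2β = 202.8303°

wrap1=202.83_deg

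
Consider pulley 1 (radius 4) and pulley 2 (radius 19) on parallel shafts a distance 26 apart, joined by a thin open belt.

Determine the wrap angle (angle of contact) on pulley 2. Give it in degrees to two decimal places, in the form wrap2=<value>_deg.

open belt: β = asin((r2−r1)/C) = asin(15/26) = 35.2344°
wrap1 = π − 2β = 109.5312°
wrap2 = π + 2β = 250.4688°

wrap2=250.47_deg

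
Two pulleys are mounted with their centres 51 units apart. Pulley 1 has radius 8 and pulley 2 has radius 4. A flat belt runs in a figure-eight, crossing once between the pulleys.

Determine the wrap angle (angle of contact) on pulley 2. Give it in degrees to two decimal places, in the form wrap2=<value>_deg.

wrap2=207.22_deg

crossed belt: β = asin((r1+r2)/C) = asin(12/51) = 13.6090°
wrap1 = wrap2 = π + 2β = 207.2179°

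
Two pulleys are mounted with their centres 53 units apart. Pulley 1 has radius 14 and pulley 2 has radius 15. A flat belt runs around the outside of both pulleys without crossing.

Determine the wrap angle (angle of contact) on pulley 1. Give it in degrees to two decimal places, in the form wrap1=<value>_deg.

wrap1=177.84_deg

open belt: β = asin((r2−r1)/C) = asin(1/53) = 1.0811°
wrap1 = π − 2β = 177.8378°
wrap2 = π + 2β = 182.1622°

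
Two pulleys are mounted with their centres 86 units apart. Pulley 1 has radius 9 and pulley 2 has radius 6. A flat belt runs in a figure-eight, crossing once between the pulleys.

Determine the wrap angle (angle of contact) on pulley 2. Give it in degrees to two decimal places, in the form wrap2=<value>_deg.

wrap2=200.09_deg

crossed belt: β = asin((r1+r2)/C) = asin(15/86) = 10.0448°
wrap1 = wrap2 = π + 2β = 200.0897°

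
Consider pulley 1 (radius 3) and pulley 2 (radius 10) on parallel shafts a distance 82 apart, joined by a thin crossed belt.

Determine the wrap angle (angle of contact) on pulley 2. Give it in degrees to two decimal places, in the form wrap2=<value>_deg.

crossed belt: β = asin((r1+r2)/C) = asin(13/82) = 9.1220°
wrap1 = wrap2 = π + 2β = 198.2439°

wrap2=198.24_deg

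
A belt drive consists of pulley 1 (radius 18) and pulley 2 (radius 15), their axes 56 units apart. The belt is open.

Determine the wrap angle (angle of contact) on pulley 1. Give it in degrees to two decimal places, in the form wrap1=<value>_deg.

open belt: β = asin((r2−r1)/C) = asin(-3/56) = -3.0709°
wrap1 = π − 2β = 186.1418°
wrap2 = π + 2β = 173.8582°

wrap1=186.14_deg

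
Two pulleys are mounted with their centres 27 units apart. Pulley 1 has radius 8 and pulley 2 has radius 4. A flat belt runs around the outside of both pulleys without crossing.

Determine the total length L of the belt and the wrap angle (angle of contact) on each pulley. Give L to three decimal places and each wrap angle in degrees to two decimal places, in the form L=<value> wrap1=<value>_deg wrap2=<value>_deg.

L=92.293 wrap1=197.04_deg wrap2=162.96_deg

open belt: β = asin((r2−r1)/C) = asin(-4/27) = -8.5196°
wrap1 = π − 2β = 197.0392°
wrap2 = π + 2β = 162.9608°
tangent length = C·cosβ = 26.7021
L = r1·wrap1 + r2·wrap2 + 2·C·cosβ = 8·3.4390 + 4·2.8442 + 2·26.7021 = 92.2928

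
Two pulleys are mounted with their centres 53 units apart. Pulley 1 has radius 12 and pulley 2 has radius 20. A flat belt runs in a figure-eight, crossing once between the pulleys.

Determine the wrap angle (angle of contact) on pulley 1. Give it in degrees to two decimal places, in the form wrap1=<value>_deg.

crossed belt: β = asin((r1+r2)/C) = asin(32/53) = 37.1406°
wrap1 = wrap2 = π + 2β = 254.2813°

wrap1=254.28_deg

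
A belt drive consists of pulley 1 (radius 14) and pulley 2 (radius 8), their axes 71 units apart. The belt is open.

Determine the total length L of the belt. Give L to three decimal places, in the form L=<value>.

open belt: β = asin((r2−r1)/C) = asin(-6/71) = -4.8477°
wrap1 = π − 2β = 189.6954°
wrap2 = π + 2β = 170.3046°
tangent length = C·cosβ = 70.7460
L = r1·wrap1 + r2·wrap2 + 2·C·cosβ = 14·3.3108 + 8·2.9724 + 2·70.7460 = 211.6224

L=211.622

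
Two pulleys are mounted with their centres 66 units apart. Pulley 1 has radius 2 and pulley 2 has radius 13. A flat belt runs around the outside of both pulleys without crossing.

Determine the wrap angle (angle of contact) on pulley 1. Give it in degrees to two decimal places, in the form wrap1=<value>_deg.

wrap1=160.81_deg

open belt: β = asin((r2−r1)/C) = asin(11/66) = 9.5941°
wrap1 = π − 2β = 160.8119°
wrap2 = π + 2β = 199.1881°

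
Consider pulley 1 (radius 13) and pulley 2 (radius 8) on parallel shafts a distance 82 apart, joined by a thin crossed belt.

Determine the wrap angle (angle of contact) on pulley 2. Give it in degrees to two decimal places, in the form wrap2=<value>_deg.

crossed belt: β = asin((r1+r2)/C) = asin(21/82) = 14.8386°
wrap1 = wrap2 = π + 2β = 209.6773°

wrap2=209.68_deg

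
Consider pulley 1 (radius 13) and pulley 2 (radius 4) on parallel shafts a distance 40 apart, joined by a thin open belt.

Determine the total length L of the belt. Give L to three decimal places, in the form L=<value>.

L=135.441

open belt: β = asin((r2−r1)/C) = asin(-9/40) = -13.0029°
wrap1 = π − 2β = 206.0058°
wrap2 = π + 2β = 153.9942°
tangent length = C·cosβ = 38.9744
L = r1·wrap1 + r2·wrap2 + 2·C·cosβ = 13·3.5955 + 4·2.6877 + 2·38.9744 = 135.4408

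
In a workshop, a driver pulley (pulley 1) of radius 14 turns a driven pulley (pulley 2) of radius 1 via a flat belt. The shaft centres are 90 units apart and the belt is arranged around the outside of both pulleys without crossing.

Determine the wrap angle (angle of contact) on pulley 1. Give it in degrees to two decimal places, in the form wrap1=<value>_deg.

wrap1=196.61_deg

open belt: β = asin((r2−r1)/C) = asin(-13/90) = -8.3051°
wrap1 = π − 2β = 196.6102°
wrap2 = π + 2β = 163.3898°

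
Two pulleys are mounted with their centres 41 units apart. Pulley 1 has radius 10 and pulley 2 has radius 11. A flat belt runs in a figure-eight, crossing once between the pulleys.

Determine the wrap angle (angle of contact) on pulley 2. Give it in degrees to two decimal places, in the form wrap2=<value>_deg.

wrap2=241.62_deg

crossed belt: β = asin((r1+r2)/C) = asin(21/41) = 30.8102°
wrap1 = wrap2 = π + 2β = 241.6203°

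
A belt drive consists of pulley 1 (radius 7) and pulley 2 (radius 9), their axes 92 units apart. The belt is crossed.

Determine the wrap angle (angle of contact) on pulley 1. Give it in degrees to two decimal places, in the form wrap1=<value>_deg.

wrap1=200.03_deg

crossed belt: β = asin((r1+r2)/C) = asin(16/92) = 10.0154°
wrap1 = wrap2 = π + 2β = 200.0308°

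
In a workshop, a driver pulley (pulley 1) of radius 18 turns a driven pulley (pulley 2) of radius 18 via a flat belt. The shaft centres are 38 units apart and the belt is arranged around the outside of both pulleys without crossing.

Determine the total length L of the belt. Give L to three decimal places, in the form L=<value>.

L=189.097

open belt: β = asin((r2−r1)/C) = asin(0/38) = 0.0000°
wrap1 = π − 2β = 180.0000°
wrap2 = π + 2β = 180.0000°
tangent length = C·cosβ = 38.0000
L = r1·wrap1 + r2·wrap2 + 2·C·cosβ = 18·3.1416 + 18·3.1416 + 2·38.0000 = 189.0973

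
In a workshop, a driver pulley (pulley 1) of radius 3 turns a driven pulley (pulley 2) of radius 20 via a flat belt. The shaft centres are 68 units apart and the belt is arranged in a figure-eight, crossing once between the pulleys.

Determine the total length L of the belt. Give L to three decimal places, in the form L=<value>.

crossed belt: β = asin((r1+r2)/C) = asin(23/68) = 19.7694°
wrap1 = wrap2 = π + 2β = 219.5388°
tangent length = C·cosβ = 63.9922
L = (r1+r2)·wrap + 2·C·cosβ = 23·3.8317 + 2·63.9922 = 216.1129

L=216.113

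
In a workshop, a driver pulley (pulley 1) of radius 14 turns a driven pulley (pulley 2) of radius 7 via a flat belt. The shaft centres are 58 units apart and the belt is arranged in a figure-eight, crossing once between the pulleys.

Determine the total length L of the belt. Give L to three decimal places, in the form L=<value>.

L=189.663

crossed belt: β = asin((r1+r2)/C) = asin(21/58) = 21.2273°
wrap1 = wrap2 = π + 2β = 222.4546°
tangent length = C·cosβ = 54.0648
L = (r1+r2)·wrap + 2·C·cosβ = 21·3.8826 + 2·54.0648 = 189.6634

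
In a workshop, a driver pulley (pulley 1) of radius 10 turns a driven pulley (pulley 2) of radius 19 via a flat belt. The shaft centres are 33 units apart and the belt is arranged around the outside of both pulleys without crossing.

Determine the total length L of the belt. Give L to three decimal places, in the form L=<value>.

open belt: β = asin((r2−r1)/C) = asin(9/33) = 15.8266°
wrap1 = π − 2β = 148.3468°
wrap2 = π + 2β = 211.6532°
tangent length = C·cosβ = 31.7490
L = r1·wrap1 + r2·wrap2 + 2·C·cosβ = 10·2.5891 + 19·3.6940 + 2·31.7490 = 159.5763

L=159.576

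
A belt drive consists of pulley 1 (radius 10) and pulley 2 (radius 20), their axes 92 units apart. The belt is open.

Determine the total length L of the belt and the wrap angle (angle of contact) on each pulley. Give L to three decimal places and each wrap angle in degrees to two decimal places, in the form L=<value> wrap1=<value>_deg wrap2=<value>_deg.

L=279.336 wrap1=167.52_deg wrap2=192.48_deg

open belt: β = asin((r2−r1)/C) = asin(10/92) = 6.2401°
wrap1 = π − 2β = 167.5197°
wrap2 = π + 2β = 192.4803°
tangent length = C·cosβ = 91.4549
L = r1·wrap1 + r2·wrap2 + 2·C·cosβ = 10·2.9238 + 20·3.3594 + 2·91.4549 = 279.3358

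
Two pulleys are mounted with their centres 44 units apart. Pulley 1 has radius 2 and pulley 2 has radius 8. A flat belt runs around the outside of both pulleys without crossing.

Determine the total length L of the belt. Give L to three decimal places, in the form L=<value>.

open belt: β = asin((r2−r1)/C) = asin(6/44) = 7.8375°
wrap1 = π − 2β = 164.3250°
wrap2 = π + 2β = 195.6750°
tangent length = C·cosβ = 43.5890
L = r1·wrap1 + r2·wrap2 + 2·C·cosβ = 2·2.8680 + 8·3.4152 + 2·43.5890 = 120.2354

L=120.235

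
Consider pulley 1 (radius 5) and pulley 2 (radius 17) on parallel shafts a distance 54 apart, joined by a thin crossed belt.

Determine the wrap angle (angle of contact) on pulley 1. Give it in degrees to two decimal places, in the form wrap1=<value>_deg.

wrap1=228.08_deg

crossed belt: β = asin((r1+r2)/C) = asin(22/54) = 24.0421°
wrap1 = wrap2 = π + 2β = 228.0842°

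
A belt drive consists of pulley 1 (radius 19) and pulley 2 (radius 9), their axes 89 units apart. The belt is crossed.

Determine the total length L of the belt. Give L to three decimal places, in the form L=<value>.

L=274.848

crossed belt: β = asin((r1+r2)/C) = asin(28/89) = 18.3371°
wrap1 = wrap2 = π + 2β = 216.6741°
tangent length = C·cosβ = 84.4808
L = (r1+r2)·wrap + 2·C·cosβ = 28·3.7817 + 2·84.4808 = 274.8485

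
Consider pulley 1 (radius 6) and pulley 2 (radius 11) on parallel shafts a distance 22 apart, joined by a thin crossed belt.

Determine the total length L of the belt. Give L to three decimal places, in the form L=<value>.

crossed belt: β = asin((r1+r2)/C) = asin(17/22) = 50.5994°
wrap1 = wrap2 = π + 2β = 281.1989°
tangent length = C·cosβ = 13.9642
L = (r1+r2)·wrap + 2·C·cosβ = 17·4.9078 + 2·13.9642 = 111.3619

L=111.362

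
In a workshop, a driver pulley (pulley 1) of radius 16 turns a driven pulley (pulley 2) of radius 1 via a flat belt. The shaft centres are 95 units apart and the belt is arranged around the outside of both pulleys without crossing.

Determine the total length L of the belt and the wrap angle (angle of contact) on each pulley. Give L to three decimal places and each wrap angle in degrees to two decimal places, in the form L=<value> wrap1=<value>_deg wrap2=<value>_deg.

open belt: β = asin((r2−r1)/C) = asin(-15/95) = -9.0847°
wrap1 = π − 2β = 198.1694°
wrap2 = π + 2β = 161.8306°
tangent length = C·cosβ = 93.8083
L = r1·wrap1 + r2·wrap2 + 2·C·cosβ = 16·3.4587 + 1·2.8245 + 2·93.8083 = 245.7805

L=245.780 wrap1=198.17_deg wrap2=161.83_deg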